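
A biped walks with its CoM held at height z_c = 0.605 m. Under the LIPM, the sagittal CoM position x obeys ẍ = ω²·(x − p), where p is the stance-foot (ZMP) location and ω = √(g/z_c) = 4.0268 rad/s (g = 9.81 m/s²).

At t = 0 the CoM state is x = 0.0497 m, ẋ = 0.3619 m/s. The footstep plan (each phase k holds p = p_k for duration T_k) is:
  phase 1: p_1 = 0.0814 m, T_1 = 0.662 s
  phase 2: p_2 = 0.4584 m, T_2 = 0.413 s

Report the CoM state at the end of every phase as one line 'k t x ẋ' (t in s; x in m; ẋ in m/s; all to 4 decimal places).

1 0.6620 0.4954 1.7011
2 1.0750 1.6338 5.0272

phase 1: p=0.0814, T=0.662, ωT=2.665742, cosh=7.224078, sinh=7.154531; start (x,ẋ)=(0.049700, 0.361900) → end (x,ẋ)=(0.495395, 1.701121)
phase 2: p=0.4584, T=0.413, ωT=1.663068, cosh=2.732515, sinh=2.542958; start (x,ẋ)=(0.495395, 1.701121) → end (x,ẋ)=(1.633761, 5.027165)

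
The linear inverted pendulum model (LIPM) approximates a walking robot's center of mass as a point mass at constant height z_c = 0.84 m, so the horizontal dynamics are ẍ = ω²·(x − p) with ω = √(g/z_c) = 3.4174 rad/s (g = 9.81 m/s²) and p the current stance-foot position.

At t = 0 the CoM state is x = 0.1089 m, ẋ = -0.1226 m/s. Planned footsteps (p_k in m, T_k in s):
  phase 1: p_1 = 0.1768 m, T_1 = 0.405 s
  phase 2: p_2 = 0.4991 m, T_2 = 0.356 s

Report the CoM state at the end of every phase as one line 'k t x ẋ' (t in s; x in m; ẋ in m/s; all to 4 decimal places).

1 0.4050 -0.0343 -0.6940
2 0.7610 -0.7929 -4.0808

phase 1: p=0.1768, T=0.405, ωT=1.384047, cosh=2.120792, sinh=1.870229; start (x,ẋ)=(0.108900, -0.122600) → end (x,ẋ)=(-0.034297, -0.693980)
phase 2: p=0.4991, T=0.356, ωT=1.216594, cosh=1.835955, sinh=1.539717; start (x,ẋ)=(-0.034297, -0.693980) → end (x,ẋ)=(-0.792866, -4.080758)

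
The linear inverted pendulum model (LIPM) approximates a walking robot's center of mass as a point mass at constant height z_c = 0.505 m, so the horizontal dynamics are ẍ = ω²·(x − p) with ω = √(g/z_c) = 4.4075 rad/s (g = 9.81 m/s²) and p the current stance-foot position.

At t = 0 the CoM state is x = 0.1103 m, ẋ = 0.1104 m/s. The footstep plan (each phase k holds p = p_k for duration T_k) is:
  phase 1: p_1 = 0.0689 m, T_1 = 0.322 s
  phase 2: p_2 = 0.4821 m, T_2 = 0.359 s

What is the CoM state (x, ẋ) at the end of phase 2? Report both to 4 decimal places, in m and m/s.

x = 0.1030, ẋ = -1.3000

phase 1: p=0.0689, T=0.322, ωT=1.419215, cosh=2.187889, sinh=1.945985; start (x,ẋ)=(0.110300, 0.110400) → end (x,ẋ)=(0.208222, 0.596628)
phase 2: p=0.4821, T=0.359, ωT=1.582292, cosh=2.535801, sinh=2.330298; start (x,ẋ)=(0.208222, 0.596628) → end (x,ẋ)=(0.103044, -1.300013)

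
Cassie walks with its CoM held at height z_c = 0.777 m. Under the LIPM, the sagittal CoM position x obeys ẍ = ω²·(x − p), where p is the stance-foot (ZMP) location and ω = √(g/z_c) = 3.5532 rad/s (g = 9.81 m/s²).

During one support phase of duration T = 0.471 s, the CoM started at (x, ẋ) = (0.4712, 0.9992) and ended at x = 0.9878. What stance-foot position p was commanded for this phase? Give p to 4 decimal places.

ωT = 3.5532·0.471 = 1.673557; cosh(ωT) = 2.759338, sinh(ωT) = 2.571760
x(T) = p + (x₀−p)·cosh(ωT) + (ẋ₀/ω)·sinh(ωT) ⇒ p·(1 − cosh) = x(T) − x₀·cosh − (ẋ₀/ω)·sinh
numerator   = 0.9878 − (0.4712)·2.759338 − (0.9992/3.5532)·2.571760 = -1.035608
denominator = 1 − 2.759338 = -1.759338
p = -1.035608 / -1.759338 = 0.5886

p = 0.5886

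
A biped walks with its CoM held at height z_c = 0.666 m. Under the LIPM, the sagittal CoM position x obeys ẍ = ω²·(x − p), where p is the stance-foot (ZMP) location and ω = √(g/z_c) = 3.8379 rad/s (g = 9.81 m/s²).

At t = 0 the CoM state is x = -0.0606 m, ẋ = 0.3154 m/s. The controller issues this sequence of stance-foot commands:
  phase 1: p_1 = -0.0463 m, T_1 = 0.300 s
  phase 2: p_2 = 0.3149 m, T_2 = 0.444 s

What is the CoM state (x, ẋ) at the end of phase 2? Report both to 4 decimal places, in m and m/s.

phase 1: p=-0.0463, T=0.300, ωT=1.151370, cosh=1.739363, sinh=1.423160; start (x,ẋ)=(-0.060600, 0.315400) → end (x,ẋ)=(0.045783, 0.470489)
phase 2: p=0.3149, T=0.444, ωT=1.704028, cosh=2.838994, sinh=2.657045; start (x,ẋ)=(0.045783, 0.470489) → end (x,ẋ)=(-0.123394, -1.408598)

x = -0.1234, ẋ = -1.4086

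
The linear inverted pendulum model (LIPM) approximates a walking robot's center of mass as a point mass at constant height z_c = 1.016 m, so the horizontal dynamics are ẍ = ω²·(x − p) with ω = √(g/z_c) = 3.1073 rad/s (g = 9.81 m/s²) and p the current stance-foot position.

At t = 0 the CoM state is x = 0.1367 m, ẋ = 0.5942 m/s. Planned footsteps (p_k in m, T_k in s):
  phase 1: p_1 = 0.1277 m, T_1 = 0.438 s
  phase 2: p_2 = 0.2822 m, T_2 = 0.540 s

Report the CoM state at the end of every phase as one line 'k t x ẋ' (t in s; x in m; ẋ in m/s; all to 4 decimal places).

1 0.4380 0.4948 1.2858
2 0.9780 1.9405 5.2695

phase 1: p=0.1277, T=0.438, ωT=1.360997, cosh=2.078243, sinh=1.821838; start (x,ẋ)=(0.136700, 0.594200) → end (x,ẋ)=(0.494789, 1.285841)
phase 2: p=0.2822, T=0.540, ωT=1.677942, cosh=2.770641, sinh=2.583884; start (x,ẋ)=(0.494789, 1.285841) → end (x,ẋ)=(1.940453, 5.269461)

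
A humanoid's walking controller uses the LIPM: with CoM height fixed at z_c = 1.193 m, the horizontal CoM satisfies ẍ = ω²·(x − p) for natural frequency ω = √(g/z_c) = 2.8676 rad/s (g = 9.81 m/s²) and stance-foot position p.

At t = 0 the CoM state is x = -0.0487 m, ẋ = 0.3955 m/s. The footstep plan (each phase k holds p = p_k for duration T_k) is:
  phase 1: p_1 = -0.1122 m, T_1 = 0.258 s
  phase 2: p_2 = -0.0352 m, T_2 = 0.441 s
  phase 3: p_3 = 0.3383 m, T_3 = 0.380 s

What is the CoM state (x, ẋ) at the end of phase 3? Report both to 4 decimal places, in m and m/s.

phase 1: p=-0.1122, T=0.258, ωT=0.739841, cosh=1.286396, sinh=0.809206; start (x,ẋ)=(-0.048700, 0.395500) → end (x,ẋ)=(0.081092, 0.656120)
phase 2: p=-0.0352, T=0.441, ωT=1.264612, cosh=1.912033, sinh=1.629684; start (x,ẋ)=(0.081092, 0.656120) → end (x,ẋ)=(0.560033, 1.797988)
phase 3: p=0.3383, T=0.380, ωT=1.089688, cosh=1.654834, sinh=1.318512; start (x,ẋ)=(0.560033, 1.797988) → end (x,ẋ)=(1.531940, 3.813738)

x = 1.5319, ẋ = 3.8137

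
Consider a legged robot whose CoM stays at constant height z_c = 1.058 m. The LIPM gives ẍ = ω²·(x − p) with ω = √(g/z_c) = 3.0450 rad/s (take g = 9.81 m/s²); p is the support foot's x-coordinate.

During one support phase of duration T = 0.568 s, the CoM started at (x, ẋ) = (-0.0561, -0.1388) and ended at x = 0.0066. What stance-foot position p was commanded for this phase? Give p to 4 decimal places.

p = -0.1542

ωT = 3.0450·0.568 = 1.729560; cosh(ωT) = 2.907767, sinh(ωT) = 2.730405
x(T) = p + (x₀−p)·cosh(ωT) + (ẋ₀/ω)·sinh(ωT) ⇒ p·(1 − cosh) = x(T) − x₀·cosh − (ẋ₀/ω)·sinh
numerator   = 0.0066 − (-0.0561)·2.907767 − (-0.1388/3.0450)·2.730405 = 0.294186
denominator = 1 − 2.907767 = -1.907767
p = 0.294186 / -1.907767 = -0.1542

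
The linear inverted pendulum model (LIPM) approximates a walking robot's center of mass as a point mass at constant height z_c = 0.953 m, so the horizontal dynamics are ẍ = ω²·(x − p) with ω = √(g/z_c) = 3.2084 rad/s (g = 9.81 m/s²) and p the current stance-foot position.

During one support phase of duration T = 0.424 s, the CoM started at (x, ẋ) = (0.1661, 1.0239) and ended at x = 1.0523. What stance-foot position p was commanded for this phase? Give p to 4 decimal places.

p = -0.1173

ωT = 3.2084·0.424 = 1.360362; cosh(ωT) = 2.077085, sinh(ωT) = 1.820517
x(T) = p + (x₀−p)·cosh(ωT) + (ẋ₀/ω)·sinh(ωT) ⇒ p·(1 − cosh) = x(T) − x₀·cosh − (ẋ₀/ω)·sinh
numerator   = 1.0523 − (0.1661)·2.077085 − (1.0239/3.2084)·1.820517 = 0.126313
denominator = 1 − 2.077085 = -1.077085
p = 0.126313 / -1.077085 = -0.1173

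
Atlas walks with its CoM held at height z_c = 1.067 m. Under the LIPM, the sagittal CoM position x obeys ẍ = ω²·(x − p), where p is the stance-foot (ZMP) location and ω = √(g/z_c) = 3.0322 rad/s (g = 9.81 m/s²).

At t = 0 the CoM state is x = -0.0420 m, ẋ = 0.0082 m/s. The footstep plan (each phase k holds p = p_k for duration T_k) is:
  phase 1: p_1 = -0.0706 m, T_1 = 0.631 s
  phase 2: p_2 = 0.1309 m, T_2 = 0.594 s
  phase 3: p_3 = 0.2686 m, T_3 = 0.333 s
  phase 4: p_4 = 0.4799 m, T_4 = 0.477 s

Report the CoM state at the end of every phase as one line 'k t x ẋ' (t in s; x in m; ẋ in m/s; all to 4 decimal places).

phase 1: p=-0.0706, T=0.631, ωT=1.913318, cosh=3.461562, sinh=3.313972; start (x,ẋ)=(-0.042000, 0.008200) → end (x,ẋ)=(0.037363, 0.315776)
phase 2: p=0.1309, T=0.594, ωT=1.801127, cosh=3.110790, sinh=2.945678; start (x,ẋ)=(0.037363, 0.315776) → end (x,ẋ)=(0.146690, 0.146847)
phase 3: p=0.2686, T=0.333, ωT=1.009723, cosh=1.554580, sinh=1.190260; start (x,ẋ)=(0.146690, 0.146847) → end (x,ẋ)=(0.136724, -0.211701)
phase 4: p=0.4799, T=0.477, ωT=1.446359, cosh=2.241524, sinh=2.006098; start (x,ẋ)=(0.136724, -0.211701) → end (x,ẋ)=(-0.429397, -2.562032)

1 0.6310 0.0374 0.3158
2 1.2250 0.1467 0.1468
3 1.5580 0.1367 -0.2117
4 2.0350 -0.4294 -2.5620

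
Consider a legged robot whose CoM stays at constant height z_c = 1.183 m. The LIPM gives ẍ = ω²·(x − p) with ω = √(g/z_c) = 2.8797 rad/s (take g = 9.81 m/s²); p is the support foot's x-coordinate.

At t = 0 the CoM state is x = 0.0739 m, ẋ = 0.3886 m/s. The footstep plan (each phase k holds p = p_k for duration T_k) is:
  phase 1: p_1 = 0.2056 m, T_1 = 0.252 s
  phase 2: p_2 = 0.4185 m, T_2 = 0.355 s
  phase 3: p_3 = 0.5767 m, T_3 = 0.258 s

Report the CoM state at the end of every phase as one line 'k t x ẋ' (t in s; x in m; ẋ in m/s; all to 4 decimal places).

1 0.2520 0.1444 0.1955
2 0.6070 0.0704 -0.6481
3 0.8650 -0.2589 -2.0210

phase 1: p=0.2056, T=0.252, ωT=0.725684, cosh=1.275069, sinh=0.791076; start (x,ẋ)=(0.073900, 0.388600) → end (x,ẋ)=(0.144425, 0.195471)
phase 2: p=0.4185, T=0.355, ωT=1.022293, cosh=1.569666, sinh=1.209897; start (x,ẋ)=(0.144425, 0.195471) → end (x,ẋ)=(0.070420, -0.648092)
phase 3: p=0.5767, T=0.258, ωT=0.742963, cosh=1.288928, sinh=0.813226; start (x,ẋ)=(0.070420, -0.648092) → end (x,ẋ)=(-0.258879, -2.020973)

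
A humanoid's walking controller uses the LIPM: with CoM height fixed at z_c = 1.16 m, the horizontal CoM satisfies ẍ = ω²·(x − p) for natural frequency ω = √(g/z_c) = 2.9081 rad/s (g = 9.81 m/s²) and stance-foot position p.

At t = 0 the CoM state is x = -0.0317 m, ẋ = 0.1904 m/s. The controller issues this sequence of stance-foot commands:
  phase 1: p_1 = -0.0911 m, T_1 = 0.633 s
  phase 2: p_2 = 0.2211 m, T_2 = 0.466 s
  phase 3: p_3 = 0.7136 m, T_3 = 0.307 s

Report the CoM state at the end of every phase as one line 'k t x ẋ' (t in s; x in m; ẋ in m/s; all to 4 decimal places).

phase 1: p=-0.0911, T=0.633, ωT=1.840827, cosh=3.230218, sinh=3.071532; start (x,ẋ)=(-0.031700, 0.190400) → end (x,ẋ)=(0.301875, 1.145613)
phase 2: p=0.2211, T=0.466, ωT=1.355175, cosh=2.067670, sinh=1.809768; start (x,ẋ)=(0.301875, 1.145613) → end (x,ẋ)=(1.101054, 2.793869)
phase 3: p=0.7136, T=0.307, ωT=0.892787, cosh=1.425719, sinh=1.016206; start (x,ẋ)=(1.101054, 2.793869) → end (x,ẋ)=(2.242290, 5.128288)

1 0.6330 0.3019 1.1456
2 1.0990 1.1011 2.7939
3 1.4060 2.2423 5.1283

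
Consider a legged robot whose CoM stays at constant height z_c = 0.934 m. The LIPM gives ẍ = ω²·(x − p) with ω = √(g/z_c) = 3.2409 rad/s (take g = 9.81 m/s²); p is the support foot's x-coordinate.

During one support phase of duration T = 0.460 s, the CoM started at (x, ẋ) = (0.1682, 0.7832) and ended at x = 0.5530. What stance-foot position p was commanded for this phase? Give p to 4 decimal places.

p = 0.2616

ωT = 3.2409·0.460 = 1.490814; cosh(ωT) = 2.332949, sinh(ωT) = 2.107760
x(T) = p + (x₀−p)·cosh(ωT) + (ẋ₀/ω)·sinh(ωT) ⇒ p·(1 − cosh) = x(T) − x₀·cosh − (ẋ₀/ω)·sinh
numerator   = 0.5530 − (0.1682)·2.332949 − (0.7832/3.2409)·2.107760 = -0.348766
denominator = 1 − 2.332949 = -1.332949
p = -0.348766 / -1.332949 = 0.2616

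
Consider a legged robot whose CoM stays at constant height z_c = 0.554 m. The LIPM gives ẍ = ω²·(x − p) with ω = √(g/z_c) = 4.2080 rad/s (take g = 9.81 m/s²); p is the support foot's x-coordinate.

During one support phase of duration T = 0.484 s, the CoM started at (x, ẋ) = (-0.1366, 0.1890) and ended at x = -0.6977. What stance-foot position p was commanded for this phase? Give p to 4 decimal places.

p = 0.1154

ωT = 4.2080·0.484 = 2.036672; cosh(ωT) = 3.897760, sinh(ωT) = 3.767298
x(T) = p + (x₀−p)·cosh(ωT) + (ẋ₀/ω)·sinh(ωT) ⇒ p·(1 − cosh) = x(T) − x₀·cosh − (ẋ₀/ω)·sinh
numerator   = -0.6977 − (-0.1366)·3.897760 − (0.1890/4.2080)·3.767298 = -0.334472
denominator = 1 − 3.897760 = -2.897760
p = -0.334472 / -2.897760 = 0.1154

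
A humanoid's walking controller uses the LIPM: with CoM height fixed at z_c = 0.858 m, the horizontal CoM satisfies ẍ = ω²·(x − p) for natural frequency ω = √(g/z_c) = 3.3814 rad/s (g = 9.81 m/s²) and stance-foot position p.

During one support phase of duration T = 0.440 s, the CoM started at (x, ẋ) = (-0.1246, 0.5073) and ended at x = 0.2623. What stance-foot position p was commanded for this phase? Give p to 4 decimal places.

p = -0.1787

ωT = 3.3814·0.440 = 1.487816; cosh(ωT) = 2.326640, sinh(ωT) = 2.100775
x(T) = p + (x₀−p)·cosh(ωT) + (ẋ₀/ω)·sinh(ωT) ⇒ p·(1 − cosh) = x(T) − x₀·cosh − (ẋ₀/ω)·sinh
numerator   = 0.2623 − (-0.1246)·2.326640 − (0.5073/3.3814)·2.100775 = 0.237027
denominator = 1 − 2.326640 = -1.326640
p = 0.237027 / -1.326640 = -0.1787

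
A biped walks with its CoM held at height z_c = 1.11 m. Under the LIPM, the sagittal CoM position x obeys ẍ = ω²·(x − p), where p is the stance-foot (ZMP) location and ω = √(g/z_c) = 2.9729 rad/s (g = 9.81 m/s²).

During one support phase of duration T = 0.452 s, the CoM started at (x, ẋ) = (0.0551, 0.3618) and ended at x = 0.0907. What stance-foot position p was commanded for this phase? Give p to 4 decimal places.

ωT = 2.9729·0.452 = 1.343751; cosh(ωT) = 2.047130, sinh(ωT) = 1.786265
x(T) = p + (x₀−p)·cosh(ωT) + (ẋ₀/ω)·sinh(ωT) ⇒ p·(1 − cosh) = x(T) − x₀·cosh − (ẋ₀/ω)·sinh
numerator   = 0.0907 − (0.0551)·2.047130 − (0.3618/2.9729)·1.786265 = -0.239484
denominator = 1 − 2.047130 = -1.047130
p = -0.239484 / -1.047130 = 0.2287

p = 0.2287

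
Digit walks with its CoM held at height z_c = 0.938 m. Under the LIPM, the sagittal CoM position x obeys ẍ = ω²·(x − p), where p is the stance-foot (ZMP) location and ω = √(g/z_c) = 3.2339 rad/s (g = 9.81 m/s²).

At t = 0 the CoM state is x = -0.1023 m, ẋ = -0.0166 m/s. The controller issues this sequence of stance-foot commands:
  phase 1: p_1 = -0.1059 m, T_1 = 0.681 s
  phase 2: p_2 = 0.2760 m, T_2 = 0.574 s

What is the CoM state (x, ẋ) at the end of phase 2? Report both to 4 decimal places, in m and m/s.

x = -1.0202, ẋ = -3.9992

phase 1: p=-0.1059, T=0.681, ωT=2.202286, cosh=4.578109, sinh=4.467559; start (x,ẋ)=(-0.102300, -0.016600) → end (x,ẋ)=(-0.112351, -0.023985)
phase 2: p=0.2760, T=0.574, ωT=1.856259, cosh=3.278002, sinh=3.121746; start (x,ẋ)=(-0.112351, -0.023985) → end (x,ẋ)=(-1.020170, -3.999191)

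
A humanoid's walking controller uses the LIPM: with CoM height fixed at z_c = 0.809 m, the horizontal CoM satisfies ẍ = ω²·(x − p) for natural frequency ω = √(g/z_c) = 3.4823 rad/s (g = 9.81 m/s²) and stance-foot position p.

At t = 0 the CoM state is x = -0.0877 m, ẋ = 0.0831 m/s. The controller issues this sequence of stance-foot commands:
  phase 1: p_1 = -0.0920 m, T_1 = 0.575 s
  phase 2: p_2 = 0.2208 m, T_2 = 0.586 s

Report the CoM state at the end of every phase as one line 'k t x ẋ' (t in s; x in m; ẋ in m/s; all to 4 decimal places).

phase 1: p=-0.0920, T=0.575, ωT=2.002323, cosh=3.770629, sinh=3.635608; start (x,ẋ)=(-0.087700, 0.083100) → end (x,ẋ)=(0.010972, 0.367778)
phase 2: p=0.2208, T=0.586, ωT=2.040628, cosh=3.912693, sinh=3.782746; start (x,ẋ)=(0.010972, 0.367778) → end (x,ẋ)=(-0.200682, -1.324985)

1 0.5750 0.0110 0.3678
2 1.1610 -0.2007 -1.3250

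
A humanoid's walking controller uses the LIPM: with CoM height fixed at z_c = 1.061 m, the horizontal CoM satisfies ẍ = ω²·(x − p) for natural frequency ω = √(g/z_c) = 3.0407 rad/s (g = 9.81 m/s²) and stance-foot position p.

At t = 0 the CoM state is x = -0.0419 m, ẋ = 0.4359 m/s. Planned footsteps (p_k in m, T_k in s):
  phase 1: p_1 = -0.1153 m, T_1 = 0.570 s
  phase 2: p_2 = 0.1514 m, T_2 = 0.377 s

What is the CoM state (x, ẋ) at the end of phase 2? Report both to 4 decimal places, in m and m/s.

x = 1.6172, ẋ = 4.7268

phase 1: p=-0.1153, T=0.570, ωT=1.733199, cosh=2.917723, sinh=2.741005; start (x,ẋ)=(-0.041900, 0.435900) → end (x,ẋ)=(0.491798, 1.883593)
phase 2: p=0.1514, T=0.377, ωT=1.146344, cosh=1.732232, sinh=1.414435; start (x,ẋ)=(0.491798, 1.883593) → end (x,ẋ)=(1.617235, 4.726828)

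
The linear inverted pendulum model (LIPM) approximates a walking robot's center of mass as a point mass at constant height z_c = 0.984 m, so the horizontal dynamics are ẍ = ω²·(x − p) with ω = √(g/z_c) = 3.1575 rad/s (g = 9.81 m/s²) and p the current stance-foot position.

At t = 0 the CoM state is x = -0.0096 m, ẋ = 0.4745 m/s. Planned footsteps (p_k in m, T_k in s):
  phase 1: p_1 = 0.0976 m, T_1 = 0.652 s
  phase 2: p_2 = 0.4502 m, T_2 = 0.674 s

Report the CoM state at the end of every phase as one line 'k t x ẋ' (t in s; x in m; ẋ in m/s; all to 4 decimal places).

1 0.6520 0.2499 0.5848
2 1.3260 0.3640 -0.1273

phase 1: p=0.0976, T=0.652, ωT=2.058690, cosh=3.981660, sinh=3.854039; start (x,ẋ)=(-0.009600, 0.474500) → end (x,ẋ)=(0.249940, 0.584767)
phase 2: p=0.4502, T=0.674, ωT=2.128155, cosh=4.259206, sinh=4.140149; start (x,ẋ)=(0.249940, 0.584767) → end (x,ẋ)=(0.364004, -0.127261)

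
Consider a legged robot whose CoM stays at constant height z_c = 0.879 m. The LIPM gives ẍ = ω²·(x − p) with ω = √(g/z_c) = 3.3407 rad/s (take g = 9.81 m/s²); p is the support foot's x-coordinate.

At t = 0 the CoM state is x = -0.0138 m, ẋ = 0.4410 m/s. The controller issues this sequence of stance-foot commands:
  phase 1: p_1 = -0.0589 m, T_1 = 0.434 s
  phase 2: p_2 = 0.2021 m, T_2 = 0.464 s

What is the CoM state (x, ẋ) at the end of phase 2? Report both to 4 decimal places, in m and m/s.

phase 1: p=-0.0589, T=0.434, ωT=1.449864, cosh=2.248568, sinh=2.013966; start (x,ẋ)=(-0.013800, 0.441000) → end (x,ẋ)=(0.308371, 1.295054)
phase 2: p=0.2021, T=0.464, ωT=1.550085, cosh=2.462050, sinh=2.249820; start (x,ẋ)=(0.308371, 1.295054) → end (x,ẋ)=(1.335907, 3.987214)

x = 1.3359, ẋ = 3.9872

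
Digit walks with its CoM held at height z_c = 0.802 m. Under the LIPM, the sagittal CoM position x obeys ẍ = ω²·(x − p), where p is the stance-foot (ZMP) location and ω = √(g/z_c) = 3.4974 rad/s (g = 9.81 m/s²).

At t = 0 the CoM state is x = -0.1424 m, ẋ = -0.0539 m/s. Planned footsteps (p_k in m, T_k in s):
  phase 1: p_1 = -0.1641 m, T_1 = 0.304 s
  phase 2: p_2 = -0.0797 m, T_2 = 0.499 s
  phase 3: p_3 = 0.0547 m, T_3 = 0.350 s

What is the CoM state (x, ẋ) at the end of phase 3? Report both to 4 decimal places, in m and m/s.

phase 1: p=-0.1641, T=0.304, ωT=1.063210, cosh=1.620498, sinh=1.275152; start (x,ẋ)=(-0.142400, -0.053900) → end (x,ẋ)=(-0.148587, 0.009431)
phase 2: p=-0.0797, T=0.499, ωT=1.745203, cosh=2.950836, sinh=2.776226; start (x,ẋ)=(-0.148587, 0.009431) → end (x,ẋ)=(-0.275488, -0.641035)
phase 3: p=0.0547, T=0.350, ωT=1.224090, cosh=1.847547, sinh=1.553522; start (x,ẋ)=(-0.275488, -0.641035) → end (x,ẋ)=(-0.840082, -2.978351)

x = -0.8401, ẋ = -2.9784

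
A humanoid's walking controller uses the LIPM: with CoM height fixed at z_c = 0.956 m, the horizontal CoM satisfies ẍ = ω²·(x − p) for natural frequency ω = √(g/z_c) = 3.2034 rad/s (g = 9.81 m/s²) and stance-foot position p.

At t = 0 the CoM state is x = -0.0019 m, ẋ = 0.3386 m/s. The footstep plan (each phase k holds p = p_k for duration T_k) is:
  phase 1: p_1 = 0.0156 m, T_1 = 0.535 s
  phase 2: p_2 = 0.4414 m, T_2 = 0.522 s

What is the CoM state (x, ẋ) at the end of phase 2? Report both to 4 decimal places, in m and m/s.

phase 1: p=0.0156, T=0.535, ωT=1.713819, cosh=2.865147, sinh=2.684970; start (x,ẋ)=(-0.001900, 0.338600) → end (x,ẋ)=(0.249262, 0.819621)
phase 2: p=0.4414, T=0.522, ωT=1.672175, cosh=2.755786, sinh=2.567948; start (x,ẋ)=(0.249262, 0.819621) → end (x,ẋ)=(0.568942, 0.678139)

x = 0.5689, ẋ = 0.6781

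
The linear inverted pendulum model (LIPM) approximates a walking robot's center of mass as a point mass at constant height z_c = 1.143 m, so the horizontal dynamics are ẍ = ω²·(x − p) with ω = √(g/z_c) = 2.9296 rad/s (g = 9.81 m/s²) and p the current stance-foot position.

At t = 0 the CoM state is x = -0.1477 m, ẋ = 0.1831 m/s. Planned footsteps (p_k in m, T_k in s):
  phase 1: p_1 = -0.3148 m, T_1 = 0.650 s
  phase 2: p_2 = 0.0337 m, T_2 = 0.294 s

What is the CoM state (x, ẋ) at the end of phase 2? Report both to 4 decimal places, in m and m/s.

phase 1: p=-0.3148, T=0.650, ωT=1.904240, cosh=3.431619, sinh=3.282684; start (x,ẋ)=(-0.147700, 0.183100) → end (x,ẋ)=(0.463791, 2.235322)
phase 2: p=0.0337, T=0.294, ωT=0.861302, cosh=1.394426, sinh=0.971815; start (x,ẋ)=(0.463791, 2.235322) → end (x,ẋ)=(1.374937, 4.341473)

x = 1.3749, ẋ = 4.3415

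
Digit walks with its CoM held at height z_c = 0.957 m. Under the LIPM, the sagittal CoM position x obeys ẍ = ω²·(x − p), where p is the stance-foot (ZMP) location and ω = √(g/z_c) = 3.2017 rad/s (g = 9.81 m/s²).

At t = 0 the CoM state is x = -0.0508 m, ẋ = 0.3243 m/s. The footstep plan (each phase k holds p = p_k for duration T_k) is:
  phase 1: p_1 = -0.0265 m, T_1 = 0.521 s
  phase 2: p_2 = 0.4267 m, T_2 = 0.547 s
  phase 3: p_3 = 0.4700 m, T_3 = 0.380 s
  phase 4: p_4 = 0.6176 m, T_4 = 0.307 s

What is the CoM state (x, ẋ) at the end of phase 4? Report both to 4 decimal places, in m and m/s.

phase 1: p=-0.0265, T=0.521, ωT=1.668086, cosh=2.745308, sinh=2.556700; start (x,ẋ)=(-0.050800, 0.324300) → end (x,ẋ)=(0.165757, 0.691389)
phase 2: p=0.4267, T=0.547, ωT=1.751330, cosh=2.967902, sinh=2.794359; start (x,ẋ)=(0.165757, 0.691389) → end (x,ẋ)=(0.255673, -0.282604)
phase 3: p=0.4700, T=0.380, ωT=1.216646, cosh=1.836034, sinh=1.539812; start (x,ẋ)=(0.255673, -0.282604) → end (x,ẋ)=(-0.059427, -1.575508)
phase 4: p=0.6176, T=0.307, ωT=0.982922, cosh=1.523234, sinh=1.149018; start (x,ẋ)=(-0.059427, -1.575508) → end (x,ẋ)=(-0.979085, -4.890522)

x = -0.9791, ẋ = -4.8905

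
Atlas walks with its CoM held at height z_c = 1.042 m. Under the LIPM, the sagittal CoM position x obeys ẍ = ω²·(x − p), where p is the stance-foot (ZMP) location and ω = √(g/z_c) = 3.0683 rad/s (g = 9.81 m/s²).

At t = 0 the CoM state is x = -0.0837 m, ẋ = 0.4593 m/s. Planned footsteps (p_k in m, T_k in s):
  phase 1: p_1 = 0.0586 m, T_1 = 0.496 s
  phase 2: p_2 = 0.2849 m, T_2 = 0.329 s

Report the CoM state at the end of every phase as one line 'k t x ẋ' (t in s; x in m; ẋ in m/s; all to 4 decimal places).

1 0.4960 0.0437 0.1497
2 0.8250 -0.0320 -0.6480

phase 1: p=0.0586, T=0.496, ωT=1.521877, cosh=2.399558, sinh=2.181256; start (x,ẋ)=(-0.083700, 0.459300) → end (x,ẋ)=(0.043660, 0.149739)
phase 2: p=0.2849, T=0.329, ωT=1.009471, cosh=1.554280, sinh=1.189868; start (x,ẋ)=(0.043660, 0.149739) → end (x,ẋ)=(-0.031987, -0.648002)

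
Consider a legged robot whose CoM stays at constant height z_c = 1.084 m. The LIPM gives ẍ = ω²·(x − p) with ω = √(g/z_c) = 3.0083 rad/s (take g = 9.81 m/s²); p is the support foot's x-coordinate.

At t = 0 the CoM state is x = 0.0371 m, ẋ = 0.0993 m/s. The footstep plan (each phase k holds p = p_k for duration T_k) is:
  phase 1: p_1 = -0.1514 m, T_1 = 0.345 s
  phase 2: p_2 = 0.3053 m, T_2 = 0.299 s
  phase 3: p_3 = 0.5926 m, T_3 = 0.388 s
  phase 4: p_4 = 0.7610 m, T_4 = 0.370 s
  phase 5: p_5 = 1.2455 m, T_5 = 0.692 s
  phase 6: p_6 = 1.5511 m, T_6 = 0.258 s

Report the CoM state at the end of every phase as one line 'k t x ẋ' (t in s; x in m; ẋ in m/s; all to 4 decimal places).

phase 1: p=-0.1514, T=0.345, ωT=1.037864, cosh=1.588695, sinh=1.234484; start (x,ẋ)=(0.037100, 0.099300) → end (x,ẋ)=(0.188818, 0.857790)
phase 2: p=0.3053, T=0.299, ωT=0.899482, cosh=1.432555, sinh=1.025774; start (x,ẋ)=(0.188818, 0.857790) → end (x,ẋ)=(0.430923, 0.869385)
phase 3: p=0.5926, T=0.388, ωT=1.167220, cosh=1.762140, sinh=1.450909; start (x,ẋ)=(0.430923, 0.869385) → end (x,ẋ)=(0.727008, 0.826294)
phase 4: p=0.7610, T=0.370, ωT=1.113071, cosh=1.686120, sinh=1.357571; start (x,ẋ)=(0.727008, 0.826294) → end (x,ẋ)=(1.076572, 1.254410)
phase 5: p=1.2455, T=0.692, ωT=2.081744, cosh=4.071575, sinh=3.946863; start (x,ẋ)=(1.076572, 1.254410) → end (x,ẋ)=(2.203473, 3.101688)
phase 6: p=1.5511, T=0.258, ωT=0.776141, cosh=1.316625, sinh=0.856446; start (x,ẋ)=(2.203473, 3.101688) → end (x,ẋ)=(3.293064, 5.764563)

1 0.3450 0.1888 0.8578
2 0.6440 0.4309 0.8694
3 1.0320 0.7270 0.8263
4 1.4020 1.0766 1.2544
5 2.0940 2.2035 3.1017
6 2.3520 3.2931 5.7646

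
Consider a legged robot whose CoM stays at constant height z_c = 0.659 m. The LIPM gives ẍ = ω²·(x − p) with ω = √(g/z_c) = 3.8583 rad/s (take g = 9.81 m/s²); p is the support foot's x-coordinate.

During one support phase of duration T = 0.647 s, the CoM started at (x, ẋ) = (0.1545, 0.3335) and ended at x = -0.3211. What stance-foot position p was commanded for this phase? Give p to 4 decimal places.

p = 0.3495

ωT = 3.8583·0.647 = 2.496320; cosh(ωT) = 6.110067, sinh(ωT) = 6.027679
x(T) = p + (x₀−p)·cosh(ωT) + (ẋ₀/ω)·sinh(ωT) ⇒ p·(1 − cosh) = x(T) − x₀·cosh − (ẋ₀/ω)·sinh
numerator   = -0.3211 − (0.1545)·6.110067 − (0.3335/3.8583)·6.027679 = -1.786120
denominator = 1 − 6.110067 = -5.110067
p = -1.786120 / -5.110067 = 0.3495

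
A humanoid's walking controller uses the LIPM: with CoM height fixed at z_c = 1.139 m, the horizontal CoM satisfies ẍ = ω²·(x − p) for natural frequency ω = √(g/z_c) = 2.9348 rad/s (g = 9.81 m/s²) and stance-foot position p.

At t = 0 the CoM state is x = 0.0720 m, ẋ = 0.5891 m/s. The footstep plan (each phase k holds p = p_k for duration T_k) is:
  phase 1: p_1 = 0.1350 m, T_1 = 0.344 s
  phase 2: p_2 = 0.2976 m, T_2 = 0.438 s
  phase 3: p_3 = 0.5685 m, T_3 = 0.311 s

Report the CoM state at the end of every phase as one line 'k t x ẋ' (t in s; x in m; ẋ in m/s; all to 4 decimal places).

phase 1: p=0.1350, T=0.344, ωT=1.009571, cosh=1.554400, sinh=1.190024; start (x,ẋ)=(0.072000, 0.589100) → end (x,ẋ)=(0.275945, 0.695670)
phase 2: p=0.2976, T=0.438, ωT=1.285442, cosh=1.946398, sinh=1.669870; start (x,ẋ)=(0.275945, 0.695670) → end (x,ẋ)=(0.651281, 1.247928)
phase 3: p=0.5685, T=0.311, ωT=0.912723, cosh=1.446263, sinh=1.044833; start (x,ẋ)=(0.651281, 1.247928) → end (x,ẋ)=(1.132504, 2.058668)

1 0.3440 0.2759 0.6957
2 0.7820 0.6513 1.2479
3 1.0930 1.1325 2.0587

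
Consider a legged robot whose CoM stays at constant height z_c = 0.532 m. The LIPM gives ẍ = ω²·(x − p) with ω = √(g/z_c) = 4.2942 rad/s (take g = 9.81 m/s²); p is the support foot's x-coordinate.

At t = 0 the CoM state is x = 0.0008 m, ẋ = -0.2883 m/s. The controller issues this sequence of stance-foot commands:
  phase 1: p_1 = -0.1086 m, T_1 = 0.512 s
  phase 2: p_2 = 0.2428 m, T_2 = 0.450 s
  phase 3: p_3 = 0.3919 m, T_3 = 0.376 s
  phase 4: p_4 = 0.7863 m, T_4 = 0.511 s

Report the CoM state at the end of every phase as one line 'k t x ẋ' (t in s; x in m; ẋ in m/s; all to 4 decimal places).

1 0.5120 0.0916 0.7758
2 0.9620 0.3206 0.5406
3 1.3380 0.5096 0.6738
4 1.8490 0.2246 -2.2045

phase 1: p=-0.1086, T=0.512, ωT=2.198630, cosh=4.561808, sinh=4.450853; start (x,ẋ)=(0.000800, -0.288300) → end (x,ẋ)=(0.091645, 0.775777)
phase 2: p=0.2428, T=0.450, ωT=1.932390, cosh=3.525399, sinh=3.380597; start (x,ẋ)=(0.091645, 0.775777) → end (x,ẋ)=(0.320645, 0.540606)
phase 3: p=0.3919, T=0.376, ωT=1.614619, cosh=2.612470, sinh=2.413504; start (x,ẋ)=(0.320645, 0.540606) → end (x,ẋ)=(0.509590, 0.673825)
phase 4: p=0.7863, T=0.511, ωT=2.194336, cosh=4.542737, sinh=4.431305; start (x,ẋ)=(0.509590, 0.673825) → end (x,ẋ)=(0.224617, -2.204485)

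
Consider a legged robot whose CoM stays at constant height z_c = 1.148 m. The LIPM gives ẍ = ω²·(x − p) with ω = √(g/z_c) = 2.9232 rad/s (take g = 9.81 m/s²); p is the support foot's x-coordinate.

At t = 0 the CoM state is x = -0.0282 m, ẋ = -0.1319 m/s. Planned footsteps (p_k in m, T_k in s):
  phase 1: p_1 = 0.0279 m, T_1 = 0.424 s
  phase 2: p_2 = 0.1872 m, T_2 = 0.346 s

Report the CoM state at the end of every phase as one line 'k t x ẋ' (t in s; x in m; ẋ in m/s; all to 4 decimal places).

phase 1: p=0.0279, T=0.424, ωT=1.239437, cosh=1.871608, sinh=1.582060; start (x,ẋ)=(-0.028200, -0.131900) → end (x,ẋ)=(-0.148483, -0.506310)
phase 2: p=0.1872, T=0.346, ωT=1.011427, cosh=1.556611, sinh=1.192911; start (x,ẋ)=(-0.148483, -0.506310) → end (x,ẋ)=(-0.541944, -1.958692)

1 0.4240 -0.1485 -0.5063
2 0.7700 -0.5419 -1.9587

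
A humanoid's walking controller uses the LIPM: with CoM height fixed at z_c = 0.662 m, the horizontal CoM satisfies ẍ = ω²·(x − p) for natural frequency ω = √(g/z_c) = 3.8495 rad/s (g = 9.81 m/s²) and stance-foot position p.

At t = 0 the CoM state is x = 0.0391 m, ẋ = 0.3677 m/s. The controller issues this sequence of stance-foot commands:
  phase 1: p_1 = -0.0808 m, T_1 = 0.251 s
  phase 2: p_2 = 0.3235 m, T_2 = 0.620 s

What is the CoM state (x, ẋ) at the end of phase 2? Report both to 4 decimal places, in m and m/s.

phase 1: p=-0.0808, T=0.251, ωT=0.966224, cosh=1.504260, sinh=1.123743; start (x,ẋ)=(0.039100, 0.367700) → end (x,ẋ)=(0.206900, 1.071786)
phase 2: p=0.3235, T=0.620, ωT=2.386690, cosh=5.484682, sinh=5.392748; start (x,ẋ)=(0.206900, 1.071786) → end (x,ẋ)=(1.185444, 3.457851)

x = 1.1854, ẋ = 3.4579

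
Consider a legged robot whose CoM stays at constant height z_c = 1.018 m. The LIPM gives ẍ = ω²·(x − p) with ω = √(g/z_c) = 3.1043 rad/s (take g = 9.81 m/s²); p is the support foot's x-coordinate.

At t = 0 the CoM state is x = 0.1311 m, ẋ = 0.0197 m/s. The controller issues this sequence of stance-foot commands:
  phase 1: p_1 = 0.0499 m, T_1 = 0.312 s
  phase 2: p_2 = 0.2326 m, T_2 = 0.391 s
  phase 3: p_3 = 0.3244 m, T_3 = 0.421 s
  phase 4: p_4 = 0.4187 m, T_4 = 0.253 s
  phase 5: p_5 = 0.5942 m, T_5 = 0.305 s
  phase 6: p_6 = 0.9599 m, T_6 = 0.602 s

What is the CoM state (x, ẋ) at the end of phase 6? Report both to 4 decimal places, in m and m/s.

phase 1: p=0.0499, T=0.312, ωT=0.968542, cosh=1.506868, sinh=1.127232; start (x,ẋ)=(0.131100, 0.019700) → end (x,ẋ)=(0.179411, 0.313826)
phase 2: p=0.2326, T=0.391, ωT=1.213781, cosh=1.831631, sinh=1.534559; start (x,ẋ)=(0.179411, 0.313826) → end (x,ẋ)=(0.290312, 0.321435)
phase 3: p=0.3244, T=0.421, ωT=1.306910, cosh=1.982698, sinh=1.712043; start (x,ẋ)=(0.290312, 0.321435) → end (x,ẋ)=(0.434088, 0.456143)
phase 4: p=0.4187, T=0.253, ωT=0.785388, cosh=1.324600, sinh=0.868657; start (x,ẋ)=(0.434088, 0.456143) → end (x,ẋ)=(0.566723, 0.645701)
phase 5: p=0.5942, T=0.305, ωT=0.946811, cosh=1.482727, sinh=1.094751; start (x,ẋ)=(0.566723, 0.645701) → end (x,ẋ)=(0.781169, 0.864019)
phase 6: p=0.9599, T=0.602, ωT=1.868789, cosh=3.317376, sinh=3.163065; start (x,ẋ)=(0.781169, 0.864019) → end (x,ẋ)=(1.247357, 1.111297)

x = 1.2474, ẋ = 1.1113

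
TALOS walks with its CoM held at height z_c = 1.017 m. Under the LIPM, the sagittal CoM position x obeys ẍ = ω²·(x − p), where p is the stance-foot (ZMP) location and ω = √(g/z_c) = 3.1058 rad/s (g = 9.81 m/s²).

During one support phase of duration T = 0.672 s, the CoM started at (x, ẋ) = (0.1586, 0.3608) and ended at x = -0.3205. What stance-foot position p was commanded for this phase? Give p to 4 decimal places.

p = 0.4626

ωT = 3.1058·0.672 = 2.087098; cosh(ωT) = 4.092765, sinh(ωT) = 3.968718
x(T) = p + (x₀−p)·cosh(ωT) + (ẋ₀/ω)·sinh(ωT) ⇒ p·(1 − cosh) = x(T) − x₀·cosh − (ẋ₀/ω)·sinh
numerator   = -0.3205 − (0.1586)·4.092765 − (0.3608/3.1058)·3.968718 = -1.430658
denominator = 1 − 4.092765 = -3.092765
p = -1.430658 / -3.092765 = 0.4626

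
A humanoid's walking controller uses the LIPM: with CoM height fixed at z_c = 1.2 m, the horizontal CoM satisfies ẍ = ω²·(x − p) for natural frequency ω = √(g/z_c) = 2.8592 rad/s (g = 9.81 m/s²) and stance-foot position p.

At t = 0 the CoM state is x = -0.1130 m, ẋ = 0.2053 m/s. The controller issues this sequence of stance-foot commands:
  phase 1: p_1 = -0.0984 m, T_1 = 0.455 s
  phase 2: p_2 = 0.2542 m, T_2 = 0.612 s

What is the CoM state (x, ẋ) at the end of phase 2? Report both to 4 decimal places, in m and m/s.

x = -0.1885, ẋ = -1.0787

phase 1: p=-0.0984, T=0.455, ωT=1.300936, cosh=1.972505, sinh=1.700228; start (x,ẋ)=(-0.113000, 0.205300) → end (x,ẋ)=(-0.005117, 0.333980)
phase 2: p=0.2542, T=0.612, ωT=1.749830, cosh=2.963715, sinh=2.789912; start (x,ẋ)=(-0.005117, 0.333980) → end (x,ẋ)=(-0.188454, -1.078724)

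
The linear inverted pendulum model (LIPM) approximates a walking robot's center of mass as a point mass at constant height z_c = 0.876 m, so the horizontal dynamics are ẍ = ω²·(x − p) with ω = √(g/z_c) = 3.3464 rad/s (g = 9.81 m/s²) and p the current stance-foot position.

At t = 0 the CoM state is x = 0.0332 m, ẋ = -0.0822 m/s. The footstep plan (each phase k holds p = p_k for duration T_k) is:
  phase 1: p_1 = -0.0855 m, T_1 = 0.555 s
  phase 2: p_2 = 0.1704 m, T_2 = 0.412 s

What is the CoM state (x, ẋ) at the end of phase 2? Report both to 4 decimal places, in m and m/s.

x = 0.8300, ẋ = 2.4043

phase 1: p=-0.0855, T=0.555, ωT=1.857252, cosh=3.281105, sinh=3.125004; start (x,ẋ)=(0.033200, -0.082200) → end (x,ẋ)=(0.227205, 0.971600)
phase 2: p=0.1704, T=0.412, ωT=1.378717, cosh=2.110853, sinh=1.858951; start (x,ẋ)=(0.227205, 0.971600) → end (x,ẋ)=(0.830039, 2.404280)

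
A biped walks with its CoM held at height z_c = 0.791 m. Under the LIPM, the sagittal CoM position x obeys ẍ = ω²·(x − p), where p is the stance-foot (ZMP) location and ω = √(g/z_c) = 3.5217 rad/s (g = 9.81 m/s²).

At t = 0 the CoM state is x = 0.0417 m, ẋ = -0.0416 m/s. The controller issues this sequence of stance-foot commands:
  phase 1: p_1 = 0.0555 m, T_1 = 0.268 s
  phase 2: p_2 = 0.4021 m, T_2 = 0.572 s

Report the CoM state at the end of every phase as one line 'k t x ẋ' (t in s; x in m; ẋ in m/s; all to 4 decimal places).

1 0.2680 0.0222 -0.1145
2 0.8400 -1.1669 -5.3623

phase 1: p=0.0555, T=0.268, ωT=0.943816, cosh=1.479454, sinh=1.090314; start (x,ẋ)=(0.041700, -0.041600) → end (x,ẋ)=(0.022204, -0.114534)
phase 2: p=0.4021, T=0.572, ωT=2.014412, cosh=3.814860, sinh=3.681461; start (x,ẋ)=(0.022204, -0.114534) → end (x,ẋ)=(-1.166879, -5.362280)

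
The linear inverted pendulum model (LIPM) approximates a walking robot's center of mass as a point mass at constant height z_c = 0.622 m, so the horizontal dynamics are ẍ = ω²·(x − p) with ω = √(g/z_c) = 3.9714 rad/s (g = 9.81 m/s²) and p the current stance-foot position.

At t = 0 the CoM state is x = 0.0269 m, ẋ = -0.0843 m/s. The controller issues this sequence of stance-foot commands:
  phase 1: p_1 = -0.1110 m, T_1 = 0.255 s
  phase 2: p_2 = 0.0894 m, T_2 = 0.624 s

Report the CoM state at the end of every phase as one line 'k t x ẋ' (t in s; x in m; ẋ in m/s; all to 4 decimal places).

1 0.2550 0.0785 0.5230
2 0.8790 0.8034 2.8830

phase 1: p=-0.1110, T=0.255, ωT=1.012707, cosh=1.558139, sinh=1.194905; start (x,ẋ)=(0.026900, -0.084300) → end (x,ẋ)=(0.078503, 0.523046)
phase 2: p=0.0894, T=0.624, ωT=2.478154, cosh=6.001567, sinh=5.917669; start (x,ẋ)=(0.078503, 0.523046) → end (x,ẋ)=(0.803378, 2.883007)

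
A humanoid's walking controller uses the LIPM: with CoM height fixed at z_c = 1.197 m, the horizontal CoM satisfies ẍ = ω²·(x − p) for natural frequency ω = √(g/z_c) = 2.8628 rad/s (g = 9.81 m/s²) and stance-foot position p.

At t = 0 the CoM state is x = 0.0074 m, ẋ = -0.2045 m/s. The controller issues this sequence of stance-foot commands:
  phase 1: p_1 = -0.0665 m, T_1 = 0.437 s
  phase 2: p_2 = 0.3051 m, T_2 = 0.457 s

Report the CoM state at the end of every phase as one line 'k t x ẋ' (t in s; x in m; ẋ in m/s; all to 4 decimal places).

phase 1: p=-0.0665, T=0.437, ωT=1.251044, cosh=1.890097, sinh=1.603891; start (x,ẋ)=(0.007400, -0.204500) → end (x,ẋ)=(-0.041393, -0.047204)
phase 2: p=0.3051, T=0.457, ωT=1.308300, cosh=1.985078, sinh=1.714799; start (x,ẋ)=(-0.041393, -0.047204) → end (x,ẋ)=(-0.410992, -1.794684)

1 0.4370 -0.0414 -0.0472
2 0.8940 -0.4110 -1.7947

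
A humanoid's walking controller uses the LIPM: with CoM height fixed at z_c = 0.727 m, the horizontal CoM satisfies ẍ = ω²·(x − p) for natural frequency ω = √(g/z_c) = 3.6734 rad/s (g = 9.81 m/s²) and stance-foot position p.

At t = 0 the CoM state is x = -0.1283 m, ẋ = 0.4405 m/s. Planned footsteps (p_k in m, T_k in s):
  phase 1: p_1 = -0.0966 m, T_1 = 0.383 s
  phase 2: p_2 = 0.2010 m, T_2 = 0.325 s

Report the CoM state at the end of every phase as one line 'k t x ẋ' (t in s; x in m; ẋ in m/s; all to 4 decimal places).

1 0.3830 0.0649 0.7298
2 0.7080 0.2536 0.5658

phase 1: p=-0.0966, T=0.383, ωT=1.406912, cosh=2.164113, sinh=1.919215; start (x,ẋ)=(-0.128300, 0.440500) → end (x,ẋ)=(0.064942, 0.729805)
phase 2: p=0.2010, T=0.325, ωT=1.193855, cosh=1.801414, sinh=1.498363; start (x,ẋ)=(0.064942, 0.729805) → end (x,ẋ)=(0.253588, 0.565809)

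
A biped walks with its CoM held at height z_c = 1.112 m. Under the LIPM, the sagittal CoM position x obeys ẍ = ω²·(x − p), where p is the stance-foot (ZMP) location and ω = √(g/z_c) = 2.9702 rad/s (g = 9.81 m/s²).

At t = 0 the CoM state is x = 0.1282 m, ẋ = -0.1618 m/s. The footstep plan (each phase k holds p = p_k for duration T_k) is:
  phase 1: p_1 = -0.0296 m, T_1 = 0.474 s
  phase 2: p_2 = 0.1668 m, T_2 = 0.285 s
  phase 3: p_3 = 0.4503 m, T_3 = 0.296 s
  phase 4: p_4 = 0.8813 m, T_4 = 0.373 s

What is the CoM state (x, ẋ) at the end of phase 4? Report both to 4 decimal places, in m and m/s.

phase 1: p=-0.0296, T=0.474, ωT=1.407875, cosh=2.165961, sinh=1.921299; start (x,ẋ)=(0.128200, -0.161800) → end (x,ẋ)=(0.207527, 0.550055)
phase 2: p=0.1668, T=0.285, ωT=0.846507, cosh=1.380200, sinh=0.951289; start (x,ẋ)=(0.207527, 0.550055) → end (x,ẋ)=(0.399182, 0.874261)
phase 3: p=0.4503, T=0.296, ωT=0.879179, cosh=1.412023, sinh=0.996899; start (x,ẋ)=(0.399182, 0.874261) → end (x,ẋ)=(0.671552, 1.083117)
phase 4: p=0.8813, T=0.373, ωT=1.107885, cosh=1.679102, sinh=1.348845; start (x,ẋ)=(0.671552, 1.083117) → end (x,ẋ)=(1.020983, 0.978340)

x = 1.0210, ẋ = 0.9783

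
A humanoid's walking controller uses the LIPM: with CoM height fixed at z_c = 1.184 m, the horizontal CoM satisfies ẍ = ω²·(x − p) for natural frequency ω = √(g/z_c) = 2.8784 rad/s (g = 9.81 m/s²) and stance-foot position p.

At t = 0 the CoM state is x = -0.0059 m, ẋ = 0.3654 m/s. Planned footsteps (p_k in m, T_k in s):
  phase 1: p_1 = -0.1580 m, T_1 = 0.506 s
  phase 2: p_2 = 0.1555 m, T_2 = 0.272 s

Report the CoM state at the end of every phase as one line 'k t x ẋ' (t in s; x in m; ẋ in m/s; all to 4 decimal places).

1 0.5060 0.4436 1.7148
2 0.7780 1.0520 2.9853

phase 1: p=-0.1580, T=0.506, ωT=1.456470, cosh=2.261923, sinh=2.028865; start (x,ẋ)=(-0.005900, 0.365400) → end (x,ẋ)=(0.443594, 1.714753)
phase 2: p=0.1555, T=0.272, ωT=0.782925, cosh=1.322465, sinh=0.865397; start (x,ẋ)=(0.443594, 1.714753) → end (x,ẋ)=(1.052038, 2.985331)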